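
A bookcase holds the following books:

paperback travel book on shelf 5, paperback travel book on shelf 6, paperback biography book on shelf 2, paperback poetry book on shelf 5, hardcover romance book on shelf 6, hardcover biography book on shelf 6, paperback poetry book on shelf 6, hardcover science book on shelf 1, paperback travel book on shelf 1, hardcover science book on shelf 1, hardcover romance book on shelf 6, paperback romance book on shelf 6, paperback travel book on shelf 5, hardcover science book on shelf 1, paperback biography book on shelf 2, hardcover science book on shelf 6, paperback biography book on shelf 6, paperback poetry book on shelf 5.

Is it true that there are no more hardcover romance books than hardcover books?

True

|hardcover romance books| = 2.
|hardcover books| = 7.
The claim requires 2 ≤ 7, which holds.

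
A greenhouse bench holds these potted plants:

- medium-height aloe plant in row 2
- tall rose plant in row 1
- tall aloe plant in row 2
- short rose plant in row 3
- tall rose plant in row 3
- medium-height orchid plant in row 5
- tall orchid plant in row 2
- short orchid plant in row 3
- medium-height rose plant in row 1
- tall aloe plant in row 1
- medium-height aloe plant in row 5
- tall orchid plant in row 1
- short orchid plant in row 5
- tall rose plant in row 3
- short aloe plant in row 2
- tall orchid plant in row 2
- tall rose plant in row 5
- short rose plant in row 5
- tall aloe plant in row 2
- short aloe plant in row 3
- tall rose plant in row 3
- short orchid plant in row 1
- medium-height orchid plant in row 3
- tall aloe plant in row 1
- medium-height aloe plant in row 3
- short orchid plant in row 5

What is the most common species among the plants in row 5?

Counts by species (restricted to plants in row 5): orchid 3, rose 2, aloe 1.
The maximum is 3, held uniquely by orchid.

orchid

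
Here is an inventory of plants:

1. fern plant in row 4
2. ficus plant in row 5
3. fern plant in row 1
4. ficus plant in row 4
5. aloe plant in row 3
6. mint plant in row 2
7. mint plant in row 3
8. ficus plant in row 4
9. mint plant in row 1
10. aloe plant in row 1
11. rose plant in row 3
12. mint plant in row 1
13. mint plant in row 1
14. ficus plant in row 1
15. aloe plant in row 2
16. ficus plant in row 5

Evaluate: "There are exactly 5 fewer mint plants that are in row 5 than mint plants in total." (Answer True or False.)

True

There are 0 mint plants in row 5.
There are 5 mint plants.
The claim requires 5 − 0 (= 5) to equal 5, which holds.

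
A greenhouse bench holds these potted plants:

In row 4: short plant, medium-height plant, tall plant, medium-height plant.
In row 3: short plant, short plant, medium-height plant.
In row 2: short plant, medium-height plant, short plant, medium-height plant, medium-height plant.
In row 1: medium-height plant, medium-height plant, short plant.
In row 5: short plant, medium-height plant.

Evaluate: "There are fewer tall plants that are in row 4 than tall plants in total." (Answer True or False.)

False

|tall plants in row 4| = 1.
|tall plants| = 1.
The claim requires 1 < 1, which does not hold.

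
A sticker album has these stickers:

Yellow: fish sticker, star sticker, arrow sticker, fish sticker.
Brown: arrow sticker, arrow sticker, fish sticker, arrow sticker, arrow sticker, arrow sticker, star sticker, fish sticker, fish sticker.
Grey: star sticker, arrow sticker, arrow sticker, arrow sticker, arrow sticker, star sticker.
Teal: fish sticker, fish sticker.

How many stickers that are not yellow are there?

17

Total stickers: 21; with the excluded value: 4; remaining 21 − 4 = 17.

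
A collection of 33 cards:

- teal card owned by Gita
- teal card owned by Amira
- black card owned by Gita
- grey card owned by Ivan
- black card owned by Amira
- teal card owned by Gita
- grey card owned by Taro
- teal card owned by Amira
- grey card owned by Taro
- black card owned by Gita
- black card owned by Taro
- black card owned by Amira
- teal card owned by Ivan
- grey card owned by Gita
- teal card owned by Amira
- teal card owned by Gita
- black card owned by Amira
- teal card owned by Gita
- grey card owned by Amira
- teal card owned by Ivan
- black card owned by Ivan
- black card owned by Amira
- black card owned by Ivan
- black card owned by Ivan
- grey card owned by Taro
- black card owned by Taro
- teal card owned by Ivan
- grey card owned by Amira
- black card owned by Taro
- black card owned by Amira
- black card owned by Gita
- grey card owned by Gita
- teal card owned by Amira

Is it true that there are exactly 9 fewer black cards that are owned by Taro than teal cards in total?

False

|black cards owned by Taro| = 3.
|teal cards| = 11.
The claim requires 11 − 3 (= 8) to equal 9, which does not hold.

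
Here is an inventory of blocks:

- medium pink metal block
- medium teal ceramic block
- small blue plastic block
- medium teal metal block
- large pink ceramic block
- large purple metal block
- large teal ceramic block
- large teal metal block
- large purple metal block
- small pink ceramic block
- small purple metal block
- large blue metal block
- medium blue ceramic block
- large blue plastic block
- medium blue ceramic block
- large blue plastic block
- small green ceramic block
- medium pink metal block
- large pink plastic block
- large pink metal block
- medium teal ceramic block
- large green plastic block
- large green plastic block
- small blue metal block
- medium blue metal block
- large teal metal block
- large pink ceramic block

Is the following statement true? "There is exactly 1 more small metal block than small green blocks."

True

small metal blocks: 2.
small green blocks: 1.
The claim requires 2 − 1 (= 1) to equal 1, which holds.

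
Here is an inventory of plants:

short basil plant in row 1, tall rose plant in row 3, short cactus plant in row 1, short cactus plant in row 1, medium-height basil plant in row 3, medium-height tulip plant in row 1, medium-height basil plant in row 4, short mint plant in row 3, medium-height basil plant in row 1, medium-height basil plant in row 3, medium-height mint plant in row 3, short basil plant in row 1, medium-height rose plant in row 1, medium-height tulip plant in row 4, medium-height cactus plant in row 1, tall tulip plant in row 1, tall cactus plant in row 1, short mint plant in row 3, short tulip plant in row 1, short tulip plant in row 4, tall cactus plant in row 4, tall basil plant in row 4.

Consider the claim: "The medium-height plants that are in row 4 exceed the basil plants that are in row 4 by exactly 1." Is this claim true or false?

medium-height plants in row 4: 2.
basil plants in row 4: 2.
The claim requires 2 − 2 (= 0) to equal 1, which does not hold.

False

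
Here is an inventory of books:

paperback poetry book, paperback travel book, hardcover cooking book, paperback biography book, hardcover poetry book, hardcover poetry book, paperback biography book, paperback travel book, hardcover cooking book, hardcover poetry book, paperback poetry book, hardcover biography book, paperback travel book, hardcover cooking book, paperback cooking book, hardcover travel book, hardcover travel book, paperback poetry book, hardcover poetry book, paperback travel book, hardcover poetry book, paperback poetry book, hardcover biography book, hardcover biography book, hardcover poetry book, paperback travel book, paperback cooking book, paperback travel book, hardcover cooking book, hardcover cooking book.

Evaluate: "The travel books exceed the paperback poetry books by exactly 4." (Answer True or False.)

True

There are 8 travel books.
There are 4 paperback poetry books.
The claim requires 8 − 4 (= 4) to equal 4, which holds.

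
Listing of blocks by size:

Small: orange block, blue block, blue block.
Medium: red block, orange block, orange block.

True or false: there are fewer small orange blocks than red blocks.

False

small orange blocks: 1.
red blocks: 1.
The claim requires 1 < 1, which does not hold.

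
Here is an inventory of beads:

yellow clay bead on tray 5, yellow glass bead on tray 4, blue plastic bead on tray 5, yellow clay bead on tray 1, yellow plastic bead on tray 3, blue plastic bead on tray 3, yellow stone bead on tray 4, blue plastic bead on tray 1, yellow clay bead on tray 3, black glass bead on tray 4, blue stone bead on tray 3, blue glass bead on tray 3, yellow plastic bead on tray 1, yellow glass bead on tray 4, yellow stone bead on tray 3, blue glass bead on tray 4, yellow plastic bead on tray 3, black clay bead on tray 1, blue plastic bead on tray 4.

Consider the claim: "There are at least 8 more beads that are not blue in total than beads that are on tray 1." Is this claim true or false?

|beads that are not blue| = 12.
|beads on tray 1| = 4.
The claim requires 12 − 4 = 8 ≥ 8, which holds.

True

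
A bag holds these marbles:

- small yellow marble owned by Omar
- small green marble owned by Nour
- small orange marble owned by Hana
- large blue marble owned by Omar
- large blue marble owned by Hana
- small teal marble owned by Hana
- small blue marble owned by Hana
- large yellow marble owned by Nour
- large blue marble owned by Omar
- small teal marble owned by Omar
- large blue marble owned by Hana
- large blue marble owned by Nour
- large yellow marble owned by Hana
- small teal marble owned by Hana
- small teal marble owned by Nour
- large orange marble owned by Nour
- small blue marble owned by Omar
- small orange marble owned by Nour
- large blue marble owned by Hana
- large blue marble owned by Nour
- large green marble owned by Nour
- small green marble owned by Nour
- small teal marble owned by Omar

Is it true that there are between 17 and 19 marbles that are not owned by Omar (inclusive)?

marbles that are not owned by Omar: 17.
The claim requires 17 ≤ 17 ≤ 19, which holds.

True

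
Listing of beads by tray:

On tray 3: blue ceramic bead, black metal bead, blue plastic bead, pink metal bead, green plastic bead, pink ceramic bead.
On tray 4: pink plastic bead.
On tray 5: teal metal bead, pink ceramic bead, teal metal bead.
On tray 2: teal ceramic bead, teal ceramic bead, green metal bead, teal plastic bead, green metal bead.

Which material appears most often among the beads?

Counts by material: metal 6, ceramic 5, plastic 4.
The maximum is 6, held uniquely by metal.

metal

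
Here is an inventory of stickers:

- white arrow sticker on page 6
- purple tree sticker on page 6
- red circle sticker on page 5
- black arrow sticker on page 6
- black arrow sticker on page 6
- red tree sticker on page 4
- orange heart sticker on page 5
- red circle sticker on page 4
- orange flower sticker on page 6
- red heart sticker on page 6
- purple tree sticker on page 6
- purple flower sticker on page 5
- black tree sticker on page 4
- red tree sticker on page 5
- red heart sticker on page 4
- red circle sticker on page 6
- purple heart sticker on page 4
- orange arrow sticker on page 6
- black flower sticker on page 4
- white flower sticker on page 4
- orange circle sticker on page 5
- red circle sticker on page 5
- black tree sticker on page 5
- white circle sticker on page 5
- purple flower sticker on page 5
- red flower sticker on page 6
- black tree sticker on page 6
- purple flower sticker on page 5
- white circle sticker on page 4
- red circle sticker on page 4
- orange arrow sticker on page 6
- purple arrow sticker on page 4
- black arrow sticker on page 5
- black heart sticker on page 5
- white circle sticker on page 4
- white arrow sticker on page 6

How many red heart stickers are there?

2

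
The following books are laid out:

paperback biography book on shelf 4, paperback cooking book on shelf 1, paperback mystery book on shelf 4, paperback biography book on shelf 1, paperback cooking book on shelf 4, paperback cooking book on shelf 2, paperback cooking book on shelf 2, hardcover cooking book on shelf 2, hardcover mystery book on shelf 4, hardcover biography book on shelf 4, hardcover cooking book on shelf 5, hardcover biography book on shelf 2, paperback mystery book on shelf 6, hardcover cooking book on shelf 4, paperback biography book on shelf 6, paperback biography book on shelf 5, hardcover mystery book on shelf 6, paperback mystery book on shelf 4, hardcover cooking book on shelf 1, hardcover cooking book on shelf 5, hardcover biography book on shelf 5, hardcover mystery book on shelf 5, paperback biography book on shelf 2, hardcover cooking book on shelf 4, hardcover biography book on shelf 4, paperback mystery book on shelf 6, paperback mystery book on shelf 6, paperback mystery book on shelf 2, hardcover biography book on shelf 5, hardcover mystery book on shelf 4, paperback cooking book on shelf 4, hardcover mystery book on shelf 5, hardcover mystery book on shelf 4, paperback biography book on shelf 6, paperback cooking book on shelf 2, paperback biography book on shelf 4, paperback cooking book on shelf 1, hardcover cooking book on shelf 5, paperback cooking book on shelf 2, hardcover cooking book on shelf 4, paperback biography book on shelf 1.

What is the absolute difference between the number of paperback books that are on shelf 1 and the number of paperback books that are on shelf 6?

paperback books on shelf 1: 4. paperback books on shelf 6: 5.
|4 − 5| = 5 − 4 = 1.

1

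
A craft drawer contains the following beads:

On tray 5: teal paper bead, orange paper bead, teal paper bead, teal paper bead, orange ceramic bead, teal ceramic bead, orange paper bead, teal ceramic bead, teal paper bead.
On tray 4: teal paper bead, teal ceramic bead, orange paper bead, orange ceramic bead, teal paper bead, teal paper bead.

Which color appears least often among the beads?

Counts by color: teal 10, orange 5.
The minimum is 5, held uniquely by orange.

orange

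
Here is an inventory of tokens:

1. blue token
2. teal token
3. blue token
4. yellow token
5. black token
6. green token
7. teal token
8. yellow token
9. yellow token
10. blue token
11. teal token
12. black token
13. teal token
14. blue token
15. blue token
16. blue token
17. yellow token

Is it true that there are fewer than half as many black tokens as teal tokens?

False

There are 2 black tokens.
There are 4 teal tokens.
The claim requires 2 × 2 = 4 < 4, which does not hold.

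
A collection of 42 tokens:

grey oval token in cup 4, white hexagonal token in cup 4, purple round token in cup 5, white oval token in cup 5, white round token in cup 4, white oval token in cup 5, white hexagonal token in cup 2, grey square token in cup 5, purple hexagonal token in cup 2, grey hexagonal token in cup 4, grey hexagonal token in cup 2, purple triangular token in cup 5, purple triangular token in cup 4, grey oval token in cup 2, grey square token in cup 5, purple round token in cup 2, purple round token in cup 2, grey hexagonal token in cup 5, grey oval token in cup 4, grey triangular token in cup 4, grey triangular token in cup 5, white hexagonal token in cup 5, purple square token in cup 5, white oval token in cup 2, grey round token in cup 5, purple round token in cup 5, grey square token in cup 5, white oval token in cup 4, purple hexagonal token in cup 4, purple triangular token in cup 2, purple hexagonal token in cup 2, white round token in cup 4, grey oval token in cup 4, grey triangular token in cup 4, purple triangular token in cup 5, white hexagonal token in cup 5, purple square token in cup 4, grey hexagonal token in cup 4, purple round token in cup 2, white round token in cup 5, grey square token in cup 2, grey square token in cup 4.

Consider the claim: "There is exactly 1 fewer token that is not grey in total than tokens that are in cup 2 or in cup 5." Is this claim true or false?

|tokens that are not grey| = 25.
|tokens in cup 2 or in cup 5| = 27.
The claim requires 27 − 25 (= 2) to equal 1, which does not hold.

False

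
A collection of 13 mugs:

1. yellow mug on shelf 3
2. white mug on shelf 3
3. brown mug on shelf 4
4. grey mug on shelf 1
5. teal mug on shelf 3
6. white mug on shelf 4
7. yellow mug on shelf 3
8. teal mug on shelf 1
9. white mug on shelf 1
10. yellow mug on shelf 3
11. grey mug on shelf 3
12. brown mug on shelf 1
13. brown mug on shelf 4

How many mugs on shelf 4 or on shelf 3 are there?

9

on shelf 3: 6; on shelf 4: 3; together 6 + 3 = 9.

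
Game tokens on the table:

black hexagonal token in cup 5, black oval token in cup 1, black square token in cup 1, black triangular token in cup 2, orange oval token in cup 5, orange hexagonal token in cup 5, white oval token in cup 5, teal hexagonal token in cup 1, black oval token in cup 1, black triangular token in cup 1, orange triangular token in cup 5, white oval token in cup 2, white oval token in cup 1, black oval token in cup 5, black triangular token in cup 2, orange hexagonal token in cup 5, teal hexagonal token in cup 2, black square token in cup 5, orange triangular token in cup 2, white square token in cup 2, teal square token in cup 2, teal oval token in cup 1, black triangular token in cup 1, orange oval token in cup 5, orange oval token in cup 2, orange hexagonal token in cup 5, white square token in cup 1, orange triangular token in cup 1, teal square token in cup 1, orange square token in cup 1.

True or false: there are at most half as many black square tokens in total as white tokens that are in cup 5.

False

|black square tokens| = 2.
|white tokens in cup 5| = 1.
The claim requires 2 × 2 = 4 ≤ 1, which does not hold.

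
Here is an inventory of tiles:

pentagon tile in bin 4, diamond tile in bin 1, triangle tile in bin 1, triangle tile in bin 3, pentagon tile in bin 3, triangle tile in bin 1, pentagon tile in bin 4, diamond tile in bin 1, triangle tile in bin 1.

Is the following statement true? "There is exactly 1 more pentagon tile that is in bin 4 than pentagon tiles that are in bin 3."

True

There are 2 pentagon tiles in bin 4.
There is 1 pentagon tile in bin 3.
The claim requires 2 − 1 (= 1) to equal 1, which holds.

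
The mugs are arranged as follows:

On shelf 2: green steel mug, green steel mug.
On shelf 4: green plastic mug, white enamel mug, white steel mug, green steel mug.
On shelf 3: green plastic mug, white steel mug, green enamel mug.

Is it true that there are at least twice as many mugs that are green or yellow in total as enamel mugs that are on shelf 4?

mugs that are green or yellow: 6.
enamel mugs on shelf 4: 1.
The claim requires 6 ≥ 2 × 1 = 2, which holds.

True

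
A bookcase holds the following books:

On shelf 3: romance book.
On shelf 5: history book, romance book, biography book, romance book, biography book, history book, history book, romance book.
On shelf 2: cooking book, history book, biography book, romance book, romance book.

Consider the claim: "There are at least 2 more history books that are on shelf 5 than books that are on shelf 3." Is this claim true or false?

True

There are 3 history books on shelf 5.
There is 1 book on shelf 3.
The claim requires 3 − 1 = 2 ≥ 2, which holds.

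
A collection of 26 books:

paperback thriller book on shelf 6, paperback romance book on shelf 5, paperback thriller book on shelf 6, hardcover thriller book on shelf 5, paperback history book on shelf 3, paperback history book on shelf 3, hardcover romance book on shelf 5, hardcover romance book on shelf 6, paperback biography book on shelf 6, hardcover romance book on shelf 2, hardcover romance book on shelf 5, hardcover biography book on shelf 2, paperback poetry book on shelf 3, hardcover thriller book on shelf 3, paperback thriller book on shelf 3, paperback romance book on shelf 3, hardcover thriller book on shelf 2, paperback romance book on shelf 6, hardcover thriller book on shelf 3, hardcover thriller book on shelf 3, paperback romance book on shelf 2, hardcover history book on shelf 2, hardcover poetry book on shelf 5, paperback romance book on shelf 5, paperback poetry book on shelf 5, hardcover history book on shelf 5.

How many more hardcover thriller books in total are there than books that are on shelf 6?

hardcover thriller books: 5.
books on shelf 6: 5.
5 − 5 = 0.

0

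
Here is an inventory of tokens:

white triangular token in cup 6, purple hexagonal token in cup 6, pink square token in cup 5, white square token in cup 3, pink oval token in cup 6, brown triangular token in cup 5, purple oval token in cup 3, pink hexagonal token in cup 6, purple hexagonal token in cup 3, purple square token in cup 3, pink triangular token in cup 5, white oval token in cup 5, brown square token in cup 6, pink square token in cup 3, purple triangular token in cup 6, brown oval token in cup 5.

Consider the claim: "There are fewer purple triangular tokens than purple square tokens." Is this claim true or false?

False

There is 1 purple triangular token.
There is 1 purple square token.
The claim requires 1 < 1, which does not hold.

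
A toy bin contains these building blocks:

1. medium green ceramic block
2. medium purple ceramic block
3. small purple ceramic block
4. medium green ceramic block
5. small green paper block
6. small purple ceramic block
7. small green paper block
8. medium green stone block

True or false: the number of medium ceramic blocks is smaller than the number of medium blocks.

True

medium ceramic blocks: 3.
medium blocks: 4.
The claim requires 3 < 4, which holds.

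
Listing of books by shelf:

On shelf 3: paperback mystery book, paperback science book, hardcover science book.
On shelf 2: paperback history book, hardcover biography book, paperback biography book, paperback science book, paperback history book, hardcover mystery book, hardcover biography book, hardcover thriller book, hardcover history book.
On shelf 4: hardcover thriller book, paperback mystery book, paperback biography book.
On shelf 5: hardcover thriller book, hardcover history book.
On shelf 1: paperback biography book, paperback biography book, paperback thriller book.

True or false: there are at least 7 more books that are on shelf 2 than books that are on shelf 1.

There are 9 books on shelf 2.
There are 3 books on shelf 1.
The claim requires 9 − 3 = 6 ≥ 7, which does not hold.

False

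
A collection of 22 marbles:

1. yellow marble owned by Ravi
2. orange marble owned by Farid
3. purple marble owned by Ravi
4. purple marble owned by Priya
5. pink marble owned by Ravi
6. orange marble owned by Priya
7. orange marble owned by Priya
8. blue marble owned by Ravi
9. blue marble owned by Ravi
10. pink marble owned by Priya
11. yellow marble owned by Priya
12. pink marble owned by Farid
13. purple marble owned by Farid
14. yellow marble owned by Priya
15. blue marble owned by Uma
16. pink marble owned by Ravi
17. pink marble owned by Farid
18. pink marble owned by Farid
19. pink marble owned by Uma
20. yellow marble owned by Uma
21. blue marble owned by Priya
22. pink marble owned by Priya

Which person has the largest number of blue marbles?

Ravi

Counts by owner (restricted to blue marbles): Ravi→2, Priya→1, Uma→1, Farid→0.
The maximum is 2, held uniquely by Ravi.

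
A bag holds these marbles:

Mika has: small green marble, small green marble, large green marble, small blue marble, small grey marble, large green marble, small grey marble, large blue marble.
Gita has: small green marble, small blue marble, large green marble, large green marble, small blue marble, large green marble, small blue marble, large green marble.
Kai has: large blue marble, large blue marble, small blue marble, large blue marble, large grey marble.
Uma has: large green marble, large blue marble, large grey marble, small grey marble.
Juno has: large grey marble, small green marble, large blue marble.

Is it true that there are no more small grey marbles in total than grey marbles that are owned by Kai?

small grey marbles: 3.
grey marbles owned by Kai: 1.
The claim requires 3 ≤ 1, which does not hold.

False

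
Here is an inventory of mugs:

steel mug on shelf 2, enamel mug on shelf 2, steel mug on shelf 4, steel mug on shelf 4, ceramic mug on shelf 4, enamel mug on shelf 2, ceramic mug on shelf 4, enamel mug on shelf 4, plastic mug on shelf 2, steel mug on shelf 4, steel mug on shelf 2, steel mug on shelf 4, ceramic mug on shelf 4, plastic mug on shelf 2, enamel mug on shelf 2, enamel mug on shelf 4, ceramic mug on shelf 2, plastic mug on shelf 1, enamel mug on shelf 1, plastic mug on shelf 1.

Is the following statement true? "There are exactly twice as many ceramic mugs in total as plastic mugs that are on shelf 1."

There are 4 ceramic mugs.
There are 2 plastic mugs on shelf 1.
The claim requires 4 = 2 × 2 = 4, which holds.

True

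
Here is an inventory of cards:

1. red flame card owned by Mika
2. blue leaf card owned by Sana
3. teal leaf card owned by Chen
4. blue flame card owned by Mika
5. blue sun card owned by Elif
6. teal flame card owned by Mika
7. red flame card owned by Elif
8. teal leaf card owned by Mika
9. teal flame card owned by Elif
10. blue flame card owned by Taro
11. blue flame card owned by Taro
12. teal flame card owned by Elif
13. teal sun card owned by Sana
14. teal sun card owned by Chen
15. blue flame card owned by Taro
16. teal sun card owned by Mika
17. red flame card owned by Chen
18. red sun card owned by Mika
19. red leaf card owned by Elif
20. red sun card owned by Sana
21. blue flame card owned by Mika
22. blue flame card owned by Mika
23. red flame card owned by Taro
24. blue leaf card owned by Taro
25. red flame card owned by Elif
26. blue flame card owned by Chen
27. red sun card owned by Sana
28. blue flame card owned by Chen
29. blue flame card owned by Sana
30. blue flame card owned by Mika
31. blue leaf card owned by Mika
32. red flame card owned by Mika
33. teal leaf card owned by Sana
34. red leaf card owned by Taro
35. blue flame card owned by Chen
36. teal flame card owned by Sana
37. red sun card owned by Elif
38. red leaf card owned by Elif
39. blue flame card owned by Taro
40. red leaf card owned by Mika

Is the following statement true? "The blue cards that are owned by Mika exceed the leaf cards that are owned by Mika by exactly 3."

Count of blue cards owned by Mika: 5.
Count of leaf cards owned by Mika: 3.
The claim requires 5 − 3 (= 2) to equal 3, which does not hold.

False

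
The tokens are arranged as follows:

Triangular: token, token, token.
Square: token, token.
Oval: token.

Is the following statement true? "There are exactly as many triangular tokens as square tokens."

False

There are 3 triangular tokens.
There are 2 square tokens.
The claim requires 3 = 2, which does not hold.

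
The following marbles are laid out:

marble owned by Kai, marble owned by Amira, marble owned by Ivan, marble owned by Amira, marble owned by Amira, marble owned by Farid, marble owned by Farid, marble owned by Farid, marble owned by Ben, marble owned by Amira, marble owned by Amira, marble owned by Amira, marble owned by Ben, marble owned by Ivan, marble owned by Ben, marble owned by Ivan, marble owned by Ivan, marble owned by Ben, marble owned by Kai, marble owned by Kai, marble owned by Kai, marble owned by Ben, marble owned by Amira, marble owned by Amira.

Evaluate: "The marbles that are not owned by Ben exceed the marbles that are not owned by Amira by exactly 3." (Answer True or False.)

Count of marbles that are not owned by Ben: 19.
Count of marbles that are not owned by Amira: 16.
The claim requires 19 − 16 (= 3) to equal 3, which holds.

True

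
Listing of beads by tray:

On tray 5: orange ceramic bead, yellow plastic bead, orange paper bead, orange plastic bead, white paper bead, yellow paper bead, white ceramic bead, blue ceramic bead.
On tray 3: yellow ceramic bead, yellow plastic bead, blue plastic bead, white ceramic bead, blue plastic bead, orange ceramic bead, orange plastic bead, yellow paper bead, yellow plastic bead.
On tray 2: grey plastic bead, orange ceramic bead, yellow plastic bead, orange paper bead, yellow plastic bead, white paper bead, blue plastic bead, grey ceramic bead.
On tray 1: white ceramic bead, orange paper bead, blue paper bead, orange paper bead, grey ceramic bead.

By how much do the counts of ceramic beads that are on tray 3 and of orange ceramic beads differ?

0

ceramic beads on tray 3: 3. orange ceramic beads: 3.
|3 − 3| = 3 − 3 = 0.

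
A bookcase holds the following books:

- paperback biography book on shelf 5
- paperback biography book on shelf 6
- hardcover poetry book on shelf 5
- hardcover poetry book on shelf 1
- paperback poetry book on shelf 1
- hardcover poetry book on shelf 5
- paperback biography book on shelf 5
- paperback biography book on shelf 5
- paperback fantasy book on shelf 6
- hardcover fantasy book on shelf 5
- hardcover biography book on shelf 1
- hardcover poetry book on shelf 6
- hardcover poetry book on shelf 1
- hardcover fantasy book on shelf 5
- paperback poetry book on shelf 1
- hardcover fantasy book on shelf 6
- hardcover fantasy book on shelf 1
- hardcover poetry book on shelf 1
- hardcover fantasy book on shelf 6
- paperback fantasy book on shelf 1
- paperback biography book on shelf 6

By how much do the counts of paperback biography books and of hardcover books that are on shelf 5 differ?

1

paperback biography books: 5. hardcover books on shelf 5: 4.
|5 − 4| = 5 − 4 = 1.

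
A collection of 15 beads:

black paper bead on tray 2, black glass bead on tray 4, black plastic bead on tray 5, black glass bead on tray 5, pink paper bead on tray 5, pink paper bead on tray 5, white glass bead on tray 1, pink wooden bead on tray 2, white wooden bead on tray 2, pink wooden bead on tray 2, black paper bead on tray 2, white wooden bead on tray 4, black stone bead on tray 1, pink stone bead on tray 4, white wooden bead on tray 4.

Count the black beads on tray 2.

2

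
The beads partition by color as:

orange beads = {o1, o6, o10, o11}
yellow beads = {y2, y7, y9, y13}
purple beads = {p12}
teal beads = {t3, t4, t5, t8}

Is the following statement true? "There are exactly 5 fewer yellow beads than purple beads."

False

|yellow beads| = 4.
|purple beads| = 1.
The claim requires 1 − 4 (= -3) to equal 5, which does not hold.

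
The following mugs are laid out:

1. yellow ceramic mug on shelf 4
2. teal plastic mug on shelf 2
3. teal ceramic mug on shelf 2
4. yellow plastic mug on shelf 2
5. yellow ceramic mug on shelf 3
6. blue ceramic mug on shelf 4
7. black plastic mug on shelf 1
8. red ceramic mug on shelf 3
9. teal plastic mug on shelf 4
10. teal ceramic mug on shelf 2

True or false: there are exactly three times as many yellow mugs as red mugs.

yellow mugs: 3.
red mugs: 1.
The claim requires 3 = 3 × 1 = 3, which holds.

True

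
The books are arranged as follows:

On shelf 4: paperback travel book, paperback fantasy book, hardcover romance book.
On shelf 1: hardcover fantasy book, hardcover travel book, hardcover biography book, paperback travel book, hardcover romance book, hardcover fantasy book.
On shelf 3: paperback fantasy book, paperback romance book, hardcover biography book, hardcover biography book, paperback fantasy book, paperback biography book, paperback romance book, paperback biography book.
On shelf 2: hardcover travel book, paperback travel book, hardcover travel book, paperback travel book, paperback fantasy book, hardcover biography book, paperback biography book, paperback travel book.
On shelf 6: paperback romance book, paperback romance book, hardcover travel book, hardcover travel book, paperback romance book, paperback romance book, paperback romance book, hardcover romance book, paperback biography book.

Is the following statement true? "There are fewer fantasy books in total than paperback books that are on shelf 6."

|fantasy books| = 6.
|paperback books on shelf 6| = 6.
The claim requires 6 < 6, which does not hold.

False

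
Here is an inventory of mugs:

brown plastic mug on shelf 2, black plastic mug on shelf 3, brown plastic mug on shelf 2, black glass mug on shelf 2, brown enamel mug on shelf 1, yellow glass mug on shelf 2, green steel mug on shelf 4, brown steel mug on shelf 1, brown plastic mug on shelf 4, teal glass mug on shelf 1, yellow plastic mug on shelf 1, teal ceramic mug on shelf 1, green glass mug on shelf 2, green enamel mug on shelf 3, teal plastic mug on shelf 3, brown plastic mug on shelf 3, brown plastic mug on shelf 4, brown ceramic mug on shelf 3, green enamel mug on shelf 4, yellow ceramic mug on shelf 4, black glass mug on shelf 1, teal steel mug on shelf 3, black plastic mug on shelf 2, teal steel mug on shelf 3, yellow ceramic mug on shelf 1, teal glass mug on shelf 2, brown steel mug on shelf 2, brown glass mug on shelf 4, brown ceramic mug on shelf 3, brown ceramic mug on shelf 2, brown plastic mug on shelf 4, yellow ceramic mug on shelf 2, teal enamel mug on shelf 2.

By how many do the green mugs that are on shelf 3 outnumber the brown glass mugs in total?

green mugs on shelf 3: 1.
brown glass mugs: 1.
1 − 1 = 0.

0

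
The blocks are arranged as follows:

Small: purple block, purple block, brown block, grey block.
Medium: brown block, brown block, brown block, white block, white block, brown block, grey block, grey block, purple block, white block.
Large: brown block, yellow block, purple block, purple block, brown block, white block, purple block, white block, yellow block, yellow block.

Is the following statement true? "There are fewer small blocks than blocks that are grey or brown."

True

|small blocks| = 4.
|blocks that are grey or brown| = 10.
The claim requires 4 < 10, which holds.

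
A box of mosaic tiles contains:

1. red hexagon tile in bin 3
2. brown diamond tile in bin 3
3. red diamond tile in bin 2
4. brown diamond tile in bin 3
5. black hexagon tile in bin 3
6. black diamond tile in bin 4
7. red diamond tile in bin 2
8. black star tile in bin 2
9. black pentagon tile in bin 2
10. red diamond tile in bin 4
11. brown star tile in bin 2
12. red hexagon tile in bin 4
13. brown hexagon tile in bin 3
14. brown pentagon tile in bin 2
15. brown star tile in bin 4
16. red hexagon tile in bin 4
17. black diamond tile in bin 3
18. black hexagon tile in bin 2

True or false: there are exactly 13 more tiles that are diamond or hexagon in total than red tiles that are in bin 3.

|tiles that are diamond or hexagon| = 13.
|red tiles in bin 3| = 1.
The claim requires 13 − 1 (= 12) to equal 13, which does not hold.

False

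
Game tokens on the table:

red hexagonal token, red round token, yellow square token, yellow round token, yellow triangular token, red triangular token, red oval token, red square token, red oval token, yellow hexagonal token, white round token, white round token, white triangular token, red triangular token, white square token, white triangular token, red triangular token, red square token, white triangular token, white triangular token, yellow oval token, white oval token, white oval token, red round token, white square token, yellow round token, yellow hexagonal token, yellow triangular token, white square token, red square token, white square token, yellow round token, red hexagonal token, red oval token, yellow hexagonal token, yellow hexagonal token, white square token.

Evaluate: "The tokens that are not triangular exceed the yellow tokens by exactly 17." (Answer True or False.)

There are 28 tokens that are not triangular.
There are 11 yellow tokens.
The claim requires 28 − 11 (= 17) to equal 17, which holds.

True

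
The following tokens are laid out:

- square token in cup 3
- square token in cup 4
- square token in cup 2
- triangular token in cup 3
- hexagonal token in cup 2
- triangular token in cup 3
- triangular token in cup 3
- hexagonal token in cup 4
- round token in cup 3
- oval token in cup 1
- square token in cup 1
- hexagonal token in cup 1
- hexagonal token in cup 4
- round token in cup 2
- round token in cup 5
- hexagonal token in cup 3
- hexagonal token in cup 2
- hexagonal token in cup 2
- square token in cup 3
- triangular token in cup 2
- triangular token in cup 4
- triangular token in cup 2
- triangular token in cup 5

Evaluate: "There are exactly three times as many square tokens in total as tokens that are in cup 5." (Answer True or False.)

False

square tokens: 5.
tokens in cup 5: 2.
The claim requires 5 = 3 × 2 = 6, which does not hold.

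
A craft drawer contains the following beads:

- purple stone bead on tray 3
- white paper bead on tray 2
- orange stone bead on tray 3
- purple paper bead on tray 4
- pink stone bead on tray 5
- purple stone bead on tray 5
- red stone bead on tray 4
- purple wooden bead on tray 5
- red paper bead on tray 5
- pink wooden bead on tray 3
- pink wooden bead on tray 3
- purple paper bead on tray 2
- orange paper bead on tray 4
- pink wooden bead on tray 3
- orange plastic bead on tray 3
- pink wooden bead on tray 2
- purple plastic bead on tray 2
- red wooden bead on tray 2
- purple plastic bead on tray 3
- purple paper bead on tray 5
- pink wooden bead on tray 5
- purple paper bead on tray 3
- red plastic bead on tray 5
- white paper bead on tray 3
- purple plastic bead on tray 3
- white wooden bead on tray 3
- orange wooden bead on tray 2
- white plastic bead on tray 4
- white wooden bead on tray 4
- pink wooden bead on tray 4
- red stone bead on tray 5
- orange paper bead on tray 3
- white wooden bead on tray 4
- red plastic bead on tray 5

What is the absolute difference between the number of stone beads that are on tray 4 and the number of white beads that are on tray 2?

0

stone beads on tray 4: 1. white beads on tray 2: 1.
|1 − 1| = 1 − 1 = 0.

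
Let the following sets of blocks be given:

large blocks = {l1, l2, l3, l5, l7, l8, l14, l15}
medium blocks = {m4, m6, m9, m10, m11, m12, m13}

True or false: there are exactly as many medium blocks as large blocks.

There are 7 medium blocks.
There are 8 large blocks.
The claim requires 7 = 8, which does not hold.

False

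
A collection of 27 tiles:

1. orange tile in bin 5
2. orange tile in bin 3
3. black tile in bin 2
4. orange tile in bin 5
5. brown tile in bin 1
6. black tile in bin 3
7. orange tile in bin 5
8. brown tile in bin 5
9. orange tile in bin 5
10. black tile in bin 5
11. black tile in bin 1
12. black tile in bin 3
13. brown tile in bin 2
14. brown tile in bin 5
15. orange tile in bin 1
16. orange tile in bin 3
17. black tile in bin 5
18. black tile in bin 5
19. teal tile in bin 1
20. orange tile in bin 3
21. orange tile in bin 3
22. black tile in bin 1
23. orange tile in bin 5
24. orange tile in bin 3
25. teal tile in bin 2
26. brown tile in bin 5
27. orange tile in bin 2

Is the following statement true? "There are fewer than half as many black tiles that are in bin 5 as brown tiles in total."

black tiles in bin 5: 3.
brown tiles: 5.
The claim requires 2 × 3 = 6 < 5, which does not hold.

False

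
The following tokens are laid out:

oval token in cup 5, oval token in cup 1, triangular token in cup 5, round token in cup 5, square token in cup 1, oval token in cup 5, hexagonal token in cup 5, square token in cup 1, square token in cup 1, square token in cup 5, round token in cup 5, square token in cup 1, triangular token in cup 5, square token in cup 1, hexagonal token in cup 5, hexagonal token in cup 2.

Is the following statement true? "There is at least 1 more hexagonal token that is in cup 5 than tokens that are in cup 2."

True

|hexagonal tokens in cup 5| = 2.
|tokens in cup 2| = 1.
The claim requires 2 − 1 = 1 ≥ 1, which holds.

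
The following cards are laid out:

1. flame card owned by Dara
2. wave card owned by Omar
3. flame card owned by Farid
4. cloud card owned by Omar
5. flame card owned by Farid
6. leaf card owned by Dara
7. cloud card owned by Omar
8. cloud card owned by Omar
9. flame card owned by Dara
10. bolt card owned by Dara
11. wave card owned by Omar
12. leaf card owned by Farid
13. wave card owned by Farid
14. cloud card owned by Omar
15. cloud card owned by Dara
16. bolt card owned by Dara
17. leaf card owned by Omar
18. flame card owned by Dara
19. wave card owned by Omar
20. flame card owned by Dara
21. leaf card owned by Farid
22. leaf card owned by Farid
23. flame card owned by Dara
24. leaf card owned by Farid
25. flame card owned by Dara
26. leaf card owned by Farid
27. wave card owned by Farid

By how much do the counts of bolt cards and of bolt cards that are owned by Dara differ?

0

bolt cards: 2. bolt cards owned by Dara: 2.
|2 − 2| = 2 − 2 = 0.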